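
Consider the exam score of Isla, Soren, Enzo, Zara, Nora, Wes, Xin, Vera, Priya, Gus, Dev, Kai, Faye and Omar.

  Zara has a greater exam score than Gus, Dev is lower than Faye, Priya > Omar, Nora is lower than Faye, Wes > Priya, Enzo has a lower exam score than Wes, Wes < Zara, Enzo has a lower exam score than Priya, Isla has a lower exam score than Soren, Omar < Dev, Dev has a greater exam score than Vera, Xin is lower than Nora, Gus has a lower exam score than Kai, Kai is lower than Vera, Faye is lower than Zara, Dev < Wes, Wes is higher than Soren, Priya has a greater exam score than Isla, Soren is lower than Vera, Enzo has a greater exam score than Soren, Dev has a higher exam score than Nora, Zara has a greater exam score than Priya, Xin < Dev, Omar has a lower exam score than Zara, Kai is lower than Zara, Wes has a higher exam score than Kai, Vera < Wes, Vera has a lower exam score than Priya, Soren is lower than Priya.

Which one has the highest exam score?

Zara

Chaining downward from Zara: directly below it, Gus, Omar, Kai, Priya, Wes, Faye; then Isla, Soren, Nora, Enzo, Vera, Dev; then Xin.
That covers every other element, and nothing is given above Zara, so Zara is the highest exam score.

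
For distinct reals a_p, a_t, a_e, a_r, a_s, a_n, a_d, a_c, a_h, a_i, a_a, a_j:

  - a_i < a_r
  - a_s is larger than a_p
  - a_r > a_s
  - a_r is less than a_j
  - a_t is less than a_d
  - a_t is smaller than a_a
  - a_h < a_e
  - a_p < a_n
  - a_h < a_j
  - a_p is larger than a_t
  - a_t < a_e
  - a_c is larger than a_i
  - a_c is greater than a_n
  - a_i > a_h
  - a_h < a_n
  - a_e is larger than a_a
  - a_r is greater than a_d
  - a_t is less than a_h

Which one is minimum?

Chaining upward from a_t: directly above it, a_p, a_h, a_a, a_d, a_e; then a_n, a_s, a_i, a_r, a_j; then a_c.
That covers every other element, and nothing is given below a_t, so a_t is the minimum.

a_t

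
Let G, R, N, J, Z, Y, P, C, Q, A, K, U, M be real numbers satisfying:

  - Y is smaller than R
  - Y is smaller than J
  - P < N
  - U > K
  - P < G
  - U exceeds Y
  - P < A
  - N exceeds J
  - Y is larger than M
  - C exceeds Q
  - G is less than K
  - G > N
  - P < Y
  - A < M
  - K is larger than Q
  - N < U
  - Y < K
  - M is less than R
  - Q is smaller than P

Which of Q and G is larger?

The relevant relations are Q < P; P < A; A < M; M < Y; Y < J; J < N; N < G.
Together: Q < P < A < M < Y < J < N < G.
So Q < G; G is the larger of the two.

G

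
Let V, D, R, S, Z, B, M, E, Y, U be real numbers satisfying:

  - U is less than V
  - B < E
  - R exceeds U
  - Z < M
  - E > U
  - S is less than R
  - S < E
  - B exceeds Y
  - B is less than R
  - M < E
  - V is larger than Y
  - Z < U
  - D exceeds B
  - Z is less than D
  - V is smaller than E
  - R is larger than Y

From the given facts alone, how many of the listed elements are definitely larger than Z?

6

The elements the relations force above Z are U, M, V, E, R, D — no chain reaches any other.
That is 6.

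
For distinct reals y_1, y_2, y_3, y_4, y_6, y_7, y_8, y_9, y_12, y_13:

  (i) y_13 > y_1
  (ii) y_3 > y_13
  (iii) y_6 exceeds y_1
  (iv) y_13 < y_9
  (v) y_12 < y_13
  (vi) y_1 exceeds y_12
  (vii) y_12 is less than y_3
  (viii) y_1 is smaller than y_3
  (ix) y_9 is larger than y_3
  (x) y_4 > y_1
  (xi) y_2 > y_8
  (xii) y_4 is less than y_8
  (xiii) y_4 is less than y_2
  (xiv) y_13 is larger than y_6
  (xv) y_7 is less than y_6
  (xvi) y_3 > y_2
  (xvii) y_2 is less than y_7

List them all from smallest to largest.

y_12 < y_1 < y_4 < y_8 < y_2 < y_7 < y_6 < y_13 < y_3 < y_9

The consecutive links are each given: y_12 < y_1; y_1 < y_4; y_4 < y_8; y_8 < y_2; y_2 < y_7; y_7 < y_6; y_6 < y_13; y_13 < y_3; y_3 < y_9.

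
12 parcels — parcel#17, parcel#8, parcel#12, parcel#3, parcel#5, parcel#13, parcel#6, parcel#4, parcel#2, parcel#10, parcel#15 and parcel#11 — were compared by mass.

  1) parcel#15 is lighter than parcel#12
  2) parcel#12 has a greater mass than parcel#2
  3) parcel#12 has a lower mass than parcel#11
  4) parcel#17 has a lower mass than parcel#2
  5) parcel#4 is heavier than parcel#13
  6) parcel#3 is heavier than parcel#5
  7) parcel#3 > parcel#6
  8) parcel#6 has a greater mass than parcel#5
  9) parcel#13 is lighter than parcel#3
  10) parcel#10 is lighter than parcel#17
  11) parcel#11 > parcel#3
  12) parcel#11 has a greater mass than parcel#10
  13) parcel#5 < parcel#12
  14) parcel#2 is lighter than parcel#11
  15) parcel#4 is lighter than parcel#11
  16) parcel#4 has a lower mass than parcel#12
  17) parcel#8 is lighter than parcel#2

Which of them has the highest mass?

Chaining downward from parcel#11: directly below it, parcel#10, parcel#4, parcel#2, parcel#12, parcel#3; then parcel#13, parcel#8, parcel#17, parcel#5, parcel#15, parcel#6.
That covers every other element, and nothing is given above parcel#11, so parcel#11 is the highest mass.

parcel#11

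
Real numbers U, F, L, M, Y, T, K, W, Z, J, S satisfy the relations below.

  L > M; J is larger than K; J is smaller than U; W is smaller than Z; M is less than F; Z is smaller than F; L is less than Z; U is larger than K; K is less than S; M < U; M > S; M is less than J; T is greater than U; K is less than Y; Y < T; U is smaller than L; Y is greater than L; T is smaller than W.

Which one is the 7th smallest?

The consecutive relations fix a unique order: K < S < M < J < U < L < Y < T < W < Z < F.
The 7th smallest is Y.

Y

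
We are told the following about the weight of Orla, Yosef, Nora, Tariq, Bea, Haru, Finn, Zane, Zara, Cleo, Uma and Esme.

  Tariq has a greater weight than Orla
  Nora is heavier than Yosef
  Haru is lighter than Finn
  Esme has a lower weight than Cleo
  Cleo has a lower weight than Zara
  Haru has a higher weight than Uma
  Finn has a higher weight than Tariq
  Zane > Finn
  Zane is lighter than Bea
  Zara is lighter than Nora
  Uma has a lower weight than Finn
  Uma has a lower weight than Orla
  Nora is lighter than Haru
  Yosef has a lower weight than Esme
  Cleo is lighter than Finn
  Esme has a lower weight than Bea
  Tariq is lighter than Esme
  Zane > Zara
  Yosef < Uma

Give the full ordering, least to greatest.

Yosef < Uma < Orla < Tariq < Esme < Cleo < Zara < Nora < Haru < Finn < Zane < Bea

Nothing is placed below Yosef, so it is least; from there Yosef < Uma; Uma < Orla; Orla < Tariq; Tariq < Esme; Esme < Cleo; Cleo < Zara; Zara < Nora; Nora < Haru; Haru < Finn; Finn < Zane; Zane < Bea, each given directly.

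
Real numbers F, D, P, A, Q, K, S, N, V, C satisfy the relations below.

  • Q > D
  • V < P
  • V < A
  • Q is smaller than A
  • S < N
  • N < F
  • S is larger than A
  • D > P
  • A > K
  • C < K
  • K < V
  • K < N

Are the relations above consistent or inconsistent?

consistent

Every relation is compatible with C < K < V < P < D < Q < A < S < N < F; the set is consistent.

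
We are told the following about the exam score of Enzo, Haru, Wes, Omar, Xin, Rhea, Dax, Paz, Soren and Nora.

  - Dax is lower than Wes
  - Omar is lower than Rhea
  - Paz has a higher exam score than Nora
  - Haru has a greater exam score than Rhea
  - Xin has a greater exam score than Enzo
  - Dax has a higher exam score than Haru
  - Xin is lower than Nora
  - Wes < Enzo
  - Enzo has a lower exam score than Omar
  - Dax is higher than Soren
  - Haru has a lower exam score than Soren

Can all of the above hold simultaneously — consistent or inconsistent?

inconsistent

We have Enzo < Omar stated directly, yet also Omar < Rhea < Haru < Soren < Dax < Wes < Enzo by chaining the others — so Omar < Enzo. Contradiction.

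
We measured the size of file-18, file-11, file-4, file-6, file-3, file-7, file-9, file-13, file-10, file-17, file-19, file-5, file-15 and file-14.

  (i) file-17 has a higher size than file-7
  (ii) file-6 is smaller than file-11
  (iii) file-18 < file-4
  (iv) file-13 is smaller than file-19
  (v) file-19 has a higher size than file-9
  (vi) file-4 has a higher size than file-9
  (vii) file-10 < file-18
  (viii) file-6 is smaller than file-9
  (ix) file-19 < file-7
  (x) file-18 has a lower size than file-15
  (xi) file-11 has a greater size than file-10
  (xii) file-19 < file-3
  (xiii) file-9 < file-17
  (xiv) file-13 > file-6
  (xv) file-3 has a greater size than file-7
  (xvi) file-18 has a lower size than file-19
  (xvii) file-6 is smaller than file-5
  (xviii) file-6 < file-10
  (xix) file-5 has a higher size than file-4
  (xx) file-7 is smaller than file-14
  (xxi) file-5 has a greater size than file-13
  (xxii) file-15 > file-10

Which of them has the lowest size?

file-6

Chaining upward from file-6: directly above it, file-9, file-13, file-10, file-11, file-5; then file-18, file-4, file-15, file-19, file-17; then file-7, file-3; then file-14.
That covers every other element, and nothing is given below file-6, so file-6 is the lowest size.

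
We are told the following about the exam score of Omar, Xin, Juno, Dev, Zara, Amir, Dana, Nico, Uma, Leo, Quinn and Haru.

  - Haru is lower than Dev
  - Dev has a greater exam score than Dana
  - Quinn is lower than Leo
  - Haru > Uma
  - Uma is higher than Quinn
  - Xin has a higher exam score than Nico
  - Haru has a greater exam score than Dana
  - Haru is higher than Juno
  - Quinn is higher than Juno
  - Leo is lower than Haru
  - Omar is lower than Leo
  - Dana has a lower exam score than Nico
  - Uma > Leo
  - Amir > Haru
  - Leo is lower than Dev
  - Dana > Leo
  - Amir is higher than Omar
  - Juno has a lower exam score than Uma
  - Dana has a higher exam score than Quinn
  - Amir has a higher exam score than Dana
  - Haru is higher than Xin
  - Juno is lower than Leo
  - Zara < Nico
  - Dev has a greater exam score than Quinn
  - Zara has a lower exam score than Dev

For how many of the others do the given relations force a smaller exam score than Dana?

The elements the relations force below Dana are Juno, Omar, Quinn, Leo — no chain reaches any other.
That is 4.

4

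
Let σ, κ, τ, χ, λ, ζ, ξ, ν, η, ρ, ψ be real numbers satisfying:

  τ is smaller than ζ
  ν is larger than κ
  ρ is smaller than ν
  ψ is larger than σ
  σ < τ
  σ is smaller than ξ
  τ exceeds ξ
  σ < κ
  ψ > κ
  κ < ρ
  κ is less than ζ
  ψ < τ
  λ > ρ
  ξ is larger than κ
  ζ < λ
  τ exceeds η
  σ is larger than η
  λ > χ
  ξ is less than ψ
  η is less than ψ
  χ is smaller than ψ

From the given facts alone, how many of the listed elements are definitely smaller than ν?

Directly below ν: κ, ρ.
One step further: σ (3 so far).
One step further: η (4 so far).
No other element is forced below ν by the given relations, so the count is 4.

4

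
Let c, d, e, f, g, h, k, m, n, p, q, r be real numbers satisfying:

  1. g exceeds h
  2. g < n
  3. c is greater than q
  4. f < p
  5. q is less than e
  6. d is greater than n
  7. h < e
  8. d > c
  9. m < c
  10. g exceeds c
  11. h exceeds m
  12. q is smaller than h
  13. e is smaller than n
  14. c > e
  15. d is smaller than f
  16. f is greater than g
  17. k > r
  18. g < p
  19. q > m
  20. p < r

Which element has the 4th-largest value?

Piecing the relations together gives one ordering: m < q < h < e < c < g < n < d < f < p < r < k.
Counting 4 from the largest end gives f.

f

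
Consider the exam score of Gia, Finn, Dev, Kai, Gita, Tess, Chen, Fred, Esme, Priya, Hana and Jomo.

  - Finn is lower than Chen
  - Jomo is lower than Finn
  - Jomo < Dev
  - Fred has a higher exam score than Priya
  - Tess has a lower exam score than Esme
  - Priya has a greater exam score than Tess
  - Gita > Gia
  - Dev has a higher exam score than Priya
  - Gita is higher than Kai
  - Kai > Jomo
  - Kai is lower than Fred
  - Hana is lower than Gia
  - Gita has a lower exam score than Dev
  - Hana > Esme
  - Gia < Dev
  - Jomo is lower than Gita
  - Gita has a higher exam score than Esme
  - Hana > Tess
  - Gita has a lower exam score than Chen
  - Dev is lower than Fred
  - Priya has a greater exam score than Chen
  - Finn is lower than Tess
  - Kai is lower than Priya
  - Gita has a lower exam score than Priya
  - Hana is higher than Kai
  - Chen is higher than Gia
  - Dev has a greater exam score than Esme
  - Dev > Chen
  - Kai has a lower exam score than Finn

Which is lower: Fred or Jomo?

The relevant relations are Jomo < Kai; Kai < Finn; Finn < Tess; Tess < Esme; Esme < Hana; Hana < Gia; Gia < Gita; Gita < Chen; Chen < Priya; Priya < Dev; Dev < Fred.
Chaining these gives Jomo < Kai < Finn < Tess < Esme < Hana < Gia < Gita < Chen < Priya < Dev < Fred.
So Jomo < Fred; Jomo is the lower of the two.

Jomo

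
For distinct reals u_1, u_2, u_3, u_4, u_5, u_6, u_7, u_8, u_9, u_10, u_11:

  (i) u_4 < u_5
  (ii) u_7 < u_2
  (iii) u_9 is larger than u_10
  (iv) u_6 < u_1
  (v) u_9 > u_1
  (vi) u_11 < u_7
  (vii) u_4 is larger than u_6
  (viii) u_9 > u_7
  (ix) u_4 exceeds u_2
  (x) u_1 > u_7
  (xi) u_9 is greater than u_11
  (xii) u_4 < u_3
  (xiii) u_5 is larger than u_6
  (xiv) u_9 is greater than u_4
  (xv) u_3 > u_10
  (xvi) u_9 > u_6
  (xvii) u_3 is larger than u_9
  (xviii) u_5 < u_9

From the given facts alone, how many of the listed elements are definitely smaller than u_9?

The elements the relations force below u_9 are u_11, u_10, u_6, u_7, u_2, u_4, u_5, u_1 — no chain reaches any other.
That is 8.

8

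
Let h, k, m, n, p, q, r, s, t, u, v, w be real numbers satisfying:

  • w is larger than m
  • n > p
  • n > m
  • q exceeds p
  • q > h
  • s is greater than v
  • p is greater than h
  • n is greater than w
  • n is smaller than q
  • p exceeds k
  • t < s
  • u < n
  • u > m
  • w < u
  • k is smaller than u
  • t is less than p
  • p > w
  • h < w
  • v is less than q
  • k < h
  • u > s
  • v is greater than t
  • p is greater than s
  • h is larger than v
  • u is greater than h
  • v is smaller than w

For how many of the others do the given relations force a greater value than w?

Directly above w: p, u, n.
One step further: q (4 so far).
Nothing else is reachable above w; 4 in all.

4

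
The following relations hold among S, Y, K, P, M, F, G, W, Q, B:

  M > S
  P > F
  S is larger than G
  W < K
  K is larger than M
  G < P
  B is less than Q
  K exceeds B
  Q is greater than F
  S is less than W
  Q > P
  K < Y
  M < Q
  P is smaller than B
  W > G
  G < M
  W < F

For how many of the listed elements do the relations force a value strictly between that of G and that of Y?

7

The relations place G below Y. An element lies strictly between them when it is forced above G and also forced below Y.
Above G: {S, W, F, M, P, B, K, Q}. Below Y: {S, W, F, M, P, B, K}.
Intersection: {S, W, F, M, P, B, K} — 7.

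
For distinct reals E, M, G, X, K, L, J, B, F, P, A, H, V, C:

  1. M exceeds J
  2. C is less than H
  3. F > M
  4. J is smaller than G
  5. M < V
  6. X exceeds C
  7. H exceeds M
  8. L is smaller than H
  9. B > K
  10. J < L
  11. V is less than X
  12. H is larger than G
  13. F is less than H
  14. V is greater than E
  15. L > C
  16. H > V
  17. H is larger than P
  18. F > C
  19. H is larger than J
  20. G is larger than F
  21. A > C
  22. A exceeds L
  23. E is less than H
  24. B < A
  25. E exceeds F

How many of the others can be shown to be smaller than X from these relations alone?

6

The elements the relations force below X are J, C, M, F, E, V — no chain reaches any other.
That is 6.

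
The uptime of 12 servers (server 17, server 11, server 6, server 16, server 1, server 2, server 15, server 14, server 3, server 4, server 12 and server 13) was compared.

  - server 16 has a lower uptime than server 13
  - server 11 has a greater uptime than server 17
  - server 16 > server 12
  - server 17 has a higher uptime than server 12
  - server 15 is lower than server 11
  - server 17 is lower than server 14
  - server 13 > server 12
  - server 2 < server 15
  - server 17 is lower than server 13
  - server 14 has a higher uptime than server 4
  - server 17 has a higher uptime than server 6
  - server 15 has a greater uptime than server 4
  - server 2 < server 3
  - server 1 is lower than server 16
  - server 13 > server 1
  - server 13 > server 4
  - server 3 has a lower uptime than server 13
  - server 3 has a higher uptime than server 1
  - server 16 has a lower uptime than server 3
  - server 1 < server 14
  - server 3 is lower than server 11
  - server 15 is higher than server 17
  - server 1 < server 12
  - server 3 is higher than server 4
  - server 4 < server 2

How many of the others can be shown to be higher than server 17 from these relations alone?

4

The elements the relations force above server 17 are server 15, server 14, server 11, server 13 — no chain reaches any other.
That is 4.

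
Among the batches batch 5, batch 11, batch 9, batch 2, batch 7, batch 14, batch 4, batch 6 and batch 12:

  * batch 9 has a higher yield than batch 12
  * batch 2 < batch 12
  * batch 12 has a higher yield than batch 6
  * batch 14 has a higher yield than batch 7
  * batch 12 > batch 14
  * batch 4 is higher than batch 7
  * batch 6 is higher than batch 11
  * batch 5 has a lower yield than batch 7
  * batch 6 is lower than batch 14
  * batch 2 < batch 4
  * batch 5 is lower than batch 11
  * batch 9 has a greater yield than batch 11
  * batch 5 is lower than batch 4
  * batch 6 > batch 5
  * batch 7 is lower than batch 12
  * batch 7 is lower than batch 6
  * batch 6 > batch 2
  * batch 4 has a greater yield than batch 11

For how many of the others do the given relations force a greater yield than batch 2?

5

From batch 2 the given relations immediately reach batch 6, batch 12, batch 4.
From those, batch 14, batch 9 — 5 in total.
No other element is forced above batch 2 by the given relations, so the count is 5.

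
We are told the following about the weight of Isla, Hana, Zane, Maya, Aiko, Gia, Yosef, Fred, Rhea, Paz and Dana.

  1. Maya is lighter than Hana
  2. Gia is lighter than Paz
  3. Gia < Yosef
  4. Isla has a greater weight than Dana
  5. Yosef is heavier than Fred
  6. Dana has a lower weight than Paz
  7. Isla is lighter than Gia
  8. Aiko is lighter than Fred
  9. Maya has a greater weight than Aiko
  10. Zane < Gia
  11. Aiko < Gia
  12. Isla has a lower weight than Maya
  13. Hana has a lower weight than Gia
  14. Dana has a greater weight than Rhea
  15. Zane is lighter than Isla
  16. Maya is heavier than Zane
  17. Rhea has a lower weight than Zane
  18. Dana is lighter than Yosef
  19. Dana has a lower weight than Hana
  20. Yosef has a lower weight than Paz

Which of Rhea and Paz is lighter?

Rhea

Rhea < Dana and Dana < Isla give Rhea < Isla.
Then Isla < Maya extends the chain to Maya.
Then Maya < Hana extends the chain to Hana.
Then Hana < Gia extends the chain to Gia.
Then Gia < Yosef extends the chain to Yosef.
With Yosef < Paz: Rhea < Dana < Isla < Maya < Hana < Gia < Yosef < Paz.
So Rhea < Paz; Rhea is the lighter of the two.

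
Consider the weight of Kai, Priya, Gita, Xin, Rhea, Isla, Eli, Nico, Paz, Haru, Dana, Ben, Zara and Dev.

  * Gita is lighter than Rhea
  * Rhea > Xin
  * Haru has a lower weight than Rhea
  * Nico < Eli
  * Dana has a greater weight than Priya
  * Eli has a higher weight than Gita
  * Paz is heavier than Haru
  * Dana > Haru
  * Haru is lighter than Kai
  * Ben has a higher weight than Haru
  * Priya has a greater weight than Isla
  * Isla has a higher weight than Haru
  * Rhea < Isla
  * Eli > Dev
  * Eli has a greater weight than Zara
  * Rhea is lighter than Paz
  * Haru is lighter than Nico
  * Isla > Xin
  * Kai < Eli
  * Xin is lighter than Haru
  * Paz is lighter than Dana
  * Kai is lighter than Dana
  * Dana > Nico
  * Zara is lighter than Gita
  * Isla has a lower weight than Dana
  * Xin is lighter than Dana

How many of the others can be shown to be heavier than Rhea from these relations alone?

4

Directly above Rhea: Isla, Paz.
One step further: Priya, Dana (4 so far).
No other element is forced above Rhea by the given relations, so the count is 4.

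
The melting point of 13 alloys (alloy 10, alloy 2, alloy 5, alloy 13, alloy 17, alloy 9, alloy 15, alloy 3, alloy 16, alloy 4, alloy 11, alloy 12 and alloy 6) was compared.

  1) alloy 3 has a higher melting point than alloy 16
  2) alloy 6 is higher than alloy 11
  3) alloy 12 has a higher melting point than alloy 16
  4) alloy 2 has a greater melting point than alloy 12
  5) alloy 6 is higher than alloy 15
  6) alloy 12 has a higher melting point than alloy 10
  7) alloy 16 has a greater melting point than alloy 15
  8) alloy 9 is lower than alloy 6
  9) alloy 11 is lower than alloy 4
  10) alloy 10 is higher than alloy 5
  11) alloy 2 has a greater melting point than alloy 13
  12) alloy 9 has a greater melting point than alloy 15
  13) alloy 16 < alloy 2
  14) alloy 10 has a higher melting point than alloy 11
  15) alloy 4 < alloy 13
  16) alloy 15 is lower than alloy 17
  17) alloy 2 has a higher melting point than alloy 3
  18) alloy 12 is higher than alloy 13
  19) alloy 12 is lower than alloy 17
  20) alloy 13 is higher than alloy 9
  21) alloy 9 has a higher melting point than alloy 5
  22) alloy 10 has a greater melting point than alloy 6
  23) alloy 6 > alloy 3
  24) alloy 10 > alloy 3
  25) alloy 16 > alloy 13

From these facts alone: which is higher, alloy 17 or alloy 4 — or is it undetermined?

alloy 17

alloy 4 < alloy 13 and alloy 13 < alloy 16 give alloy 4 < alloy 16.
Then alloy 16 < alloy 3 extends the chain to alloy 3.
With alloy 3 < alloy 6: alloy 4 < alloy 13 < alloy 16 < alloy 3 < alloy 6.
Then alloy 6 < alloy 10 extends the chain to alloy 10.
With alloy 10 < alloy 12: alloy 4 < alloy 13 < alloy 16 < alloy 3 < alloy 6 < alloy 10 < alloy 12.
With alloy 12 < alloy 17: alloy 4 < alloy 13 < alloy 16 < alloy 3 < alloy 6 < alloy 10 < alloy 12 < alloy 17.
So alloy 17 is higher.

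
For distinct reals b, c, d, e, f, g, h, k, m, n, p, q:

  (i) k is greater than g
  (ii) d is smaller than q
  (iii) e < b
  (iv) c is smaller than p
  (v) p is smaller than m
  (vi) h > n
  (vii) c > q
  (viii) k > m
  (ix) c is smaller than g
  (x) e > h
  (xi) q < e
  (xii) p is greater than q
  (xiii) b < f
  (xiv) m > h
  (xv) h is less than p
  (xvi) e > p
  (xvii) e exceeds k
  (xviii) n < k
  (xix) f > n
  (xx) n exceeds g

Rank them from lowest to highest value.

d < q < c < g < n < h < p < m < k < e < b < f

The consecutive links are each given: d < q; q < c; c < g; g < n; n < h; h < p; p < m; m < k; k < e; e < b; b < f.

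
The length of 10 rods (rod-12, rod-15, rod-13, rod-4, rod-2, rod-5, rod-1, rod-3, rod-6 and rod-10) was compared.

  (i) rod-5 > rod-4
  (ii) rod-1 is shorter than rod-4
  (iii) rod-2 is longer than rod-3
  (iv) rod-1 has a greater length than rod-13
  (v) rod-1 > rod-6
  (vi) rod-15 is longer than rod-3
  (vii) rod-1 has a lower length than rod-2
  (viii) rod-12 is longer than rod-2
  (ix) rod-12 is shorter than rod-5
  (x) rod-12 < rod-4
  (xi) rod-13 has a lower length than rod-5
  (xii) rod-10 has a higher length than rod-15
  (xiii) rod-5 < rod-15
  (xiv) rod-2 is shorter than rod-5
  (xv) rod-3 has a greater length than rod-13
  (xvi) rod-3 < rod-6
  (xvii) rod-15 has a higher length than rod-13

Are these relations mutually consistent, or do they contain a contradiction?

consistent

The single ordering rod-13 < rod-3 < rod-6 < rod-1 < rod-2 < rod-12 < rod-4 < rod-5 < rod-15 < rod-10 satisfies every listed relation, so no contradiction arises.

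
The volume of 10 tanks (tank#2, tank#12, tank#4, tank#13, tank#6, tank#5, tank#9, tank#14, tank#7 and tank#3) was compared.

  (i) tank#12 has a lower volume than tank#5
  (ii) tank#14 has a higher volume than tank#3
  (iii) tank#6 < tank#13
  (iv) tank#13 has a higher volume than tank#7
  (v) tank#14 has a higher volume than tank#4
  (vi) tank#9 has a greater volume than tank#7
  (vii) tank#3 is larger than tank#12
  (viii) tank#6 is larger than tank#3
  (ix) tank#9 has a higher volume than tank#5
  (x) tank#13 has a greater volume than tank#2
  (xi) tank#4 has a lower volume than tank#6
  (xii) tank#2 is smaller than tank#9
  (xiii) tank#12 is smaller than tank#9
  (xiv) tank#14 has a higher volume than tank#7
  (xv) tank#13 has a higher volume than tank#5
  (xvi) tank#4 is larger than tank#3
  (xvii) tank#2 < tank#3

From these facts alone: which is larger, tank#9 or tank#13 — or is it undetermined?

Following every chain through tank#9: below tank#9 we get tank#12, tank#5, tank#2, tank#7.
tank#13 is not reached, and no chain runs the other way from tank#13 to tank#9.
So the given relations leave the order of tank#9 and tank#13 undetermined.

undetermined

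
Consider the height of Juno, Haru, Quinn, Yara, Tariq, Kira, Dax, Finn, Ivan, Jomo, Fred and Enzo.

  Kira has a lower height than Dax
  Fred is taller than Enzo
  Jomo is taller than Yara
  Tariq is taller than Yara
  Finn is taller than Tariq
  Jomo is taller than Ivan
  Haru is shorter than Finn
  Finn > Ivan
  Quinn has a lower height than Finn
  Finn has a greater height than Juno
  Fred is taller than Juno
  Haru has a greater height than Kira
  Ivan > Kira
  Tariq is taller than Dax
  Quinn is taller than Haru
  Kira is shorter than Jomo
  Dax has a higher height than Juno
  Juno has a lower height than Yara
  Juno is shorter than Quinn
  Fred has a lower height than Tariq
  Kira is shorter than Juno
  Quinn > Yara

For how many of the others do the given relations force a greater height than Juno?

7

Directly above Juno: Yara, Fred, Dax, Quinn, Finn.
One step further: Jomo, Tariq (7 so far).
No other element is forced above Juno by the given relations, so the count is 7.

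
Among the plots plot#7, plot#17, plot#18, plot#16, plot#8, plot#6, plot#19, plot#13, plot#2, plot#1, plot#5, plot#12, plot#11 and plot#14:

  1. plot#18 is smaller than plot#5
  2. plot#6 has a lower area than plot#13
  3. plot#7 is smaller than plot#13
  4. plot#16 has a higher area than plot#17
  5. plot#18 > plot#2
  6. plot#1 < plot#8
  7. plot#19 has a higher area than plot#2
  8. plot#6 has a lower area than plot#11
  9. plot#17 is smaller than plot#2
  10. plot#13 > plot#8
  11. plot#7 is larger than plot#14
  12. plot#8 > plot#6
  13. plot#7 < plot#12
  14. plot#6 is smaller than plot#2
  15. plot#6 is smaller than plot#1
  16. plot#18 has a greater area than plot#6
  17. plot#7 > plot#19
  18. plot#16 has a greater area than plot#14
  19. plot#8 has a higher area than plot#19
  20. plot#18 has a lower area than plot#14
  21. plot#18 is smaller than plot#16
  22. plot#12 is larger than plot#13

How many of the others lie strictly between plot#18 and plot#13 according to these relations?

Chaining upward from plot#18 reaches: plot#14, plot#7, plot#5, plot#16, plot#12.
Chaining downward from plot#13 reaches: plot#17, plot#6, plot#1, plot#2, plot#19, plot#14, plot#7, plot#8.
Strictly between plot#18 and plot#13 are those in both lists: plot#14, plot#7 — 2 elements.

2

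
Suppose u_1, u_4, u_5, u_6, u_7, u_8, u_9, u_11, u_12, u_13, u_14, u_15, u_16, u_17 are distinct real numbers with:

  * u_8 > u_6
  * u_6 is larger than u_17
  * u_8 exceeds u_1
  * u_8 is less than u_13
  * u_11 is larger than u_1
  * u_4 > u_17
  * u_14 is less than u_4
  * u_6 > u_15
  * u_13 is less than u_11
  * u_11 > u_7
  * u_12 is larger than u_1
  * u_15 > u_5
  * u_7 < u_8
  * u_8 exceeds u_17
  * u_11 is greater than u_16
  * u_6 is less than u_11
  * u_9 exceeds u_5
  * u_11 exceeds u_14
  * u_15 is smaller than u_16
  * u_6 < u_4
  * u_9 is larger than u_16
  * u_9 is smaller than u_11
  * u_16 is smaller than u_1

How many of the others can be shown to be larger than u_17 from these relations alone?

From u_17 the given relations immediately reach u_6, u_8, u_4.
From those, u_13, u_11 — 5 in total.
No other element is forced above u_17 by the given relations, so the count is 5.

5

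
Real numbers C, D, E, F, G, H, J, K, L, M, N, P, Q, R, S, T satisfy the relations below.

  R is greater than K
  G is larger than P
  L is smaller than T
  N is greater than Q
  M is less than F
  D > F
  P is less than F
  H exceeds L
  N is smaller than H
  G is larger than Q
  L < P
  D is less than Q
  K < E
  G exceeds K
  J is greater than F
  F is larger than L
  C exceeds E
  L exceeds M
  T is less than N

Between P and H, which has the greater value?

H

P < F and F < D give P < D.
Then D < Q extends the chain to Q.
Then Q < N extends the chain to N.
Then N < H extends the chain to H.
So P < H; H is the larger of the two.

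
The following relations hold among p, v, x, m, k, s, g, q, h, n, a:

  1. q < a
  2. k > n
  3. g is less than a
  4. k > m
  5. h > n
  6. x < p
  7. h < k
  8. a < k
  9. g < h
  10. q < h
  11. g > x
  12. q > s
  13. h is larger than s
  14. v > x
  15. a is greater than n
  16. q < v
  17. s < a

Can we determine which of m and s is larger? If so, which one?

undetermined

Following every chain through s: above s we get q, v, a, h, k.
m is not reached, and no chain runs the other way from m to s.
So the given relations leave the order of s and m undetermined.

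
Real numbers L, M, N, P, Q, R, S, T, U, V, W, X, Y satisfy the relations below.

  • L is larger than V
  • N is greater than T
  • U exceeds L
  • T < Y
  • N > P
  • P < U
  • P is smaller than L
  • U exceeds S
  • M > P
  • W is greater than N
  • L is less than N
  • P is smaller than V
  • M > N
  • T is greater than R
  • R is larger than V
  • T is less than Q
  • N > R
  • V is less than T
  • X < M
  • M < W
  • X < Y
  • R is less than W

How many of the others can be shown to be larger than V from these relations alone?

From V the given relations immediately reach R, L, T.
From those, N, Q, U, W, Y — 8 in total.
From those, M — 9 in total.
No other element is forced above V by the given relations, so the count is 9.

9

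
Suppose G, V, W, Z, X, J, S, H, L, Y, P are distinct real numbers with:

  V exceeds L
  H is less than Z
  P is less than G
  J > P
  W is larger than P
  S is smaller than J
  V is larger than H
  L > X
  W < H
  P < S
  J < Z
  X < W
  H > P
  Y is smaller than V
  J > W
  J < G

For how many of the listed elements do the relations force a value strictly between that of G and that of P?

Chaining upward from P reaches: W, S, J, H, V, Z.
Chaining downward from G reaches: X, W, S, J.
Strictly between P and G are those in both lists: W, S, J — 3 elements.

3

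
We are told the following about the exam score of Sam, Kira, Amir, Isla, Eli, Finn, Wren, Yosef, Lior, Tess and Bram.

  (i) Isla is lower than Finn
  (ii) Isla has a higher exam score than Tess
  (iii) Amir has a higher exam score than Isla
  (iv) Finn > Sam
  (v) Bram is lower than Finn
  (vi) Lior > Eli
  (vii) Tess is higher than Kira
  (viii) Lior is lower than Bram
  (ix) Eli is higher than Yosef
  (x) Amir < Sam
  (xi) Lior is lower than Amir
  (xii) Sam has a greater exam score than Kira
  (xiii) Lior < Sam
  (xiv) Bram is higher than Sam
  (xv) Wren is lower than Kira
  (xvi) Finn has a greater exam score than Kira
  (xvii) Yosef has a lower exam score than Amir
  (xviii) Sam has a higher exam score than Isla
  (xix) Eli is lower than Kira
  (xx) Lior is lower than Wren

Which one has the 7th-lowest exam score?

Chaining the given pairs: Yosef < Eli < Lior < Wren < Kira < Tess < Isla < Amir < Sam < Bram < Finn.
Counting 7 from the smallest end gives Isla.

Isla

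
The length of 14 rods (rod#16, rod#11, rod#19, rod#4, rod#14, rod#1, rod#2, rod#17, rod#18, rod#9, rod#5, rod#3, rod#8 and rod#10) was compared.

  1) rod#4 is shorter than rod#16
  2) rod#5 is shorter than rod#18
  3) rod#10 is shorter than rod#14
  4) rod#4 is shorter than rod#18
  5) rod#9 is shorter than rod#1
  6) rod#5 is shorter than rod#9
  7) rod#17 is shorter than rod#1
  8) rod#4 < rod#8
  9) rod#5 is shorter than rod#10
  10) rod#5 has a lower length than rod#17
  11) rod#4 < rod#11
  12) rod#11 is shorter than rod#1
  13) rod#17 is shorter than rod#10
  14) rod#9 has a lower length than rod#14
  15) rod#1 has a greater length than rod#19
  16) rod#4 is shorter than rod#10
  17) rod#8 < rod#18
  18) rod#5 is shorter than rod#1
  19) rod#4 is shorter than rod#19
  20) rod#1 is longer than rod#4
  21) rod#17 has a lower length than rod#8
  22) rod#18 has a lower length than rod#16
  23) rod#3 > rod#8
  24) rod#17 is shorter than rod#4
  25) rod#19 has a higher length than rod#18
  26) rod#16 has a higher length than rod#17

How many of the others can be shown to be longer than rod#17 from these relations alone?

10

Directly above rod#17: rod#4, rod#10, rod#8, rod#16, rod#1.
One step further: rod#11, rod#3, rod#18, rod#19, rod#14 (10 so far).
Nothing else is reachable above rod#17; 10 in all.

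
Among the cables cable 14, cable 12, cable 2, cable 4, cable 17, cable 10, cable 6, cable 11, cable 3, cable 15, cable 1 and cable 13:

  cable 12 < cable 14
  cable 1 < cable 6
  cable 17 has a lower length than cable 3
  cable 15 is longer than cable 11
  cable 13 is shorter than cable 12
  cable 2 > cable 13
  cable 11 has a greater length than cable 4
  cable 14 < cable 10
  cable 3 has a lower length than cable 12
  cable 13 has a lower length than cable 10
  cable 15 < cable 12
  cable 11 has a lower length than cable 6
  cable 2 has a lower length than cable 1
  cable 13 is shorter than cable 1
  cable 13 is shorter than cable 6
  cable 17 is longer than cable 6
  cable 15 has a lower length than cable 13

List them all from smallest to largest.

Each adjacent pair is fixed by a given relation: cable 4 < cable 11; cable 11 < cable 15; cable 15 < cable 13; cable 13 < cable 2; cable 2 < cable 1; cable 1 < cable 6; cable 6 < cable 17; cable 17 < cable 3; cable 3 < cable 12; cable 12 < cable 14; cable 14 < cable 10. Chaining them end to end gives the full order.

cable 4 < cable 11 < cable 15 < cable 13 < cable 2 < cable 1 < cable 6 < cable 17 < cable 3 < cable 12 < cable 14 < cable 10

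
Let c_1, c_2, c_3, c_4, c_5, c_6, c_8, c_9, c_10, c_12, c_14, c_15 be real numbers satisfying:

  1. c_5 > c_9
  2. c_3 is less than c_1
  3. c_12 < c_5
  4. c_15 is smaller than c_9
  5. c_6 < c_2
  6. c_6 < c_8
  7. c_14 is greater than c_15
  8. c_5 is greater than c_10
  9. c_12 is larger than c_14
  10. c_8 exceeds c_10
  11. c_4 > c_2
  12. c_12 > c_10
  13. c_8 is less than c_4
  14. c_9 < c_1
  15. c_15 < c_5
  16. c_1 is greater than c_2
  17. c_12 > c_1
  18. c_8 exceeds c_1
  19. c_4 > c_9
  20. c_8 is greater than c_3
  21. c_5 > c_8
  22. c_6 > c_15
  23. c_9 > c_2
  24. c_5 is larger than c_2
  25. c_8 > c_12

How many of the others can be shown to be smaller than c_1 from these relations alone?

5

The elements the relations force below c_1 are c_15, c_6, c_2, c_9, c_3 — no chain reaches any other.
That is 5.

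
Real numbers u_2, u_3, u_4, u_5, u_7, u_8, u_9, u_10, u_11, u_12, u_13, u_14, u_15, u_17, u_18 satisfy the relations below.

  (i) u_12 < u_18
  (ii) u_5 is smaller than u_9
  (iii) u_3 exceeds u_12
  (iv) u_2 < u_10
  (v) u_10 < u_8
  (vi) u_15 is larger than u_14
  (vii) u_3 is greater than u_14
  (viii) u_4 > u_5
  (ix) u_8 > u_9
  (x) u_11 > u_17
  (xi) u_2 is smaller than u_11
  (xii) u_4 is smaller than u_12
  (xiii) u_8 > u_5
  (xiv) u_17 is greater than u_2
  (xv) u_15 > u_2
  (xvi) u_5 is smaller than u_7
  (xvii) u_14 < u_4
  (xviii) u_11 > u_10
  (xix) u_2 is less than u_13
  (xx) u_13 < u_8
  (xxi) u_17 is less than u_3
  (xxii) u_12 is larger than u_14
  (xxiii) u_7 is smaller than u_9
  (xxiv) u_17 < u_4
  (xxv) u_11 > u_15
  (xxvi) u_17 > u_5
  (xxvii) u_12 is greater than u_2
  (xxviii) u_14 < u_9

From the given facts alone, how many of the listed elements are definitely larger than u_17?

Directly above u_17: u_4, u_3, u_11.
One step further: u_12 (4 so far).
One step further: u_18 (5 so far).
No other element is forced above u_17 by the given relations, so the count is 5.

5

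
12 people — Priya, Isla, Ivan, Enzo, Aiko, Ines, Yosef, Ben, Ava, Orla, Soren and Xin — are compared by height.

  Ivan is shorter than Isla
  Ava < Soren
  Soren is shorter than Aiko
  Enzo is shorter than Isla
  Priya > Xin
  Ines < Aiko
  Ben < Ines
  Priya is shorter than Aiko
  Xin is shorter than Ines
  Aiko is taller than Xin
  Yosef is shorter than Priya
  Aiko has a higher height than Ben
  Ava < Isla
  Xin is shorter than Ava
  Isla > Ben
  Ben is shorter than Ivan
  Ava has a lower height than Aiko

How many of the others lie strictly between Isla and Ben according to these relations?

1

Chaining upward from Ben reaches: Ines, Aiko, Ivan.
Chaining downward from Isla reaches: Xin, Ava, Ivan, Enzo.
Strictly between Ben and Isla are those in both lists: Ivan — 1 element.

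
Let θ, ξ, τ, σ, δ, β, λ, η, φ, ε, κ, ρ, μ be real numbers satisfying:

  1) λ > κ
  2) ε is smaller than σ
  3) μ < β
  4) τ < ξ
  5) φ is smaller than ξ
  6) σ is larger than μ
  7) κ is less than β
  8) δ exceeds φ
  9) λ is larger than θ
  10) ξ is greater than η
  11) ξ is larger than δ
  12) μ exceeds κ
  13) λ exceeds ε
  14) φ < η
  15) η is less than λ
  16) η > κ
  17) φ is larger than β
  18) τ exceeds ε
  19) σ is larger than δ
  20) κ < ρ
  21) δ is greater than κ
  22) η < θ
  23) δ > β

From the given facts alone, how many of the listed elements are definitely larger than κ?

10

From κ the given relations immediately reach ρ, μ, β, δ, η, λ.
From those, φ, ξ, σ, θ — 10 in total.
Nothing else is reachable above κ; 10 in all.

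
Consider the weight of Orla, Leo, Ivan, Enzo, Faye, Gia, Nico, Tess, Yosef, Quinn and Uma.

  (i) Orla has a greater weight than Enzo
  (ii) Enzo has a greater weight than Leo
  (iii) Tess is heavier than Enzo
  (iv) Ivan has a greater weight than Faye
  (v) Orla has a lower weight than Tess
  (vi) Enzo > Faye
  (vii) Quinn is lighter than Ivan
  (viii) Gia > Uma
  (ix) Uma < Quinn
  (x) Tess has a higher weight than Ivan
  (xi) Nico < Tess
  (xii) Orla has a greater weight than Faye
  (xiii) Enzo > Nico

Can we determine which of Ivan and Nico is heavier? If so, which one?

Following every chain through Nico: above Nico we get Enzo, Orla, Tess.
Ivan is not reached, and no chain runs the other way from Ivan to Nico.
So the given relations leave the order of Nico and Ivan undetermined.

undetermined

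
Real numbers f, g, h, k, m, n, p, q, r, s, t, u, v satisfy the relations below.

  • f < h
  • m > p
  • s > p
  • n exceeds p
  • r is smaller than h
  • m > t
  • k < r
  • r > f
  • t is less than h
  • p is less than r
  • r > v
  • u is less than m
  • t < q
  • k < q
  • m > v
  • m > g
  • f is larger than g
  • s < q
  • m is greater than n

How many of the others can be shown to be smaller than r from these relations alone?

Directly below r: v, p, f, k.
One step further: g (5 so far).
Nothing else is reachable below r; 5 in all.

5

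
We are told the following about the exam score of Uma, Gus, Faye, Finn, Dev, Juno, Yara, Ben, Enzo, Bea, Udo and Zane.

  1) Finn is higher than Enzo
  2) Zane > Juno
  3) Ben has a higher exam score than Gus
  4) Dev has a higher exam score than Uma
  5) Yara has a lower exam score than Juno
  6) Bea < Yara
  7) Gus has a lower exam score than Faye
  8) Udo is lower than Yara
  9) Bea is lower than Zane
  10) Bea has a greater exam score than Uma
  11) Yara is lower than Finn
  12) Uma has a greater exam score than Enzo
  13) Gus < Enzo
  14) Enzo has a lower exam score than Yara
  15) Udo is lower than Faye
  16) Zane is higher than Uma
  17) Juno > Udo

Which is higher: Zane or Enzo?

Chaining the given relations: Enzo < Uma < Bea < Yara < Juno < Zane.
So Enzo < Zane; Zane is the higher of the two.

Zane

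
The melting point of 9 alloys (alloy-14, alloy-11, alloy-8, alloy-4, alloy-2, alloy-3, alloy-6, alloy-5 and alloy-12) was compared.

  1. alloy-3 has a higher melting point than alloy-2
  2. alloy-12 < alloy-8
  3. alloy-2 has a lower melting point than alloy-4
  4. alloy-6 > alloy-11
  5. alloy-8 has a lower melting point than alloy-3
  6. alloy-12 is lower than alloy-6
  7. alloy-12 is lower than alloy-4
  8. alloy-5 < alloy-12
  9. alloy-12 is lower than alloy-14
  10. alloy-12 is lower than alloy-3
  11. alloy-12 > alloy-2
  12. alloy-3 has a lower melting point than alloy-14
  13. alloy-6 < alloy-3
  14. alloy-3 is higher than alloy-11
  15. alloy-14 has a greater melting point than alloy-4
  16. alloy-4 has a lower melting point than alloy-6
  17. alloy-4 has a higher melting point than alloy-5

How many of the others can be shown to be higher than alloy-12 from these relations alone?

5

The elements the relations force above alloy-12 are alloy-4, alloy-6, alloy-8, alloy-3, alloy-14 — no chain reaches any other.
That is 5.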